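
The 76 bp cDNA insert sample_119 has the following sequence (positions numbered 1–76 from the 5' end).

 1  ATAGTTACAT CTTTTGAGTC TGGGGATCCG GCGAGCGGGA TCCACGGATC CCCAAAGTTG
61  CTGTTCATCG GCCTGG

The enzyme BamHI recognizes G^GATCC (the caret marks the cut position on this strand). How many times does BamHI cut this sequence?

3

GGATCC occurs starting at positions 24, 38, 46.
BamHI cuts at 3 sites.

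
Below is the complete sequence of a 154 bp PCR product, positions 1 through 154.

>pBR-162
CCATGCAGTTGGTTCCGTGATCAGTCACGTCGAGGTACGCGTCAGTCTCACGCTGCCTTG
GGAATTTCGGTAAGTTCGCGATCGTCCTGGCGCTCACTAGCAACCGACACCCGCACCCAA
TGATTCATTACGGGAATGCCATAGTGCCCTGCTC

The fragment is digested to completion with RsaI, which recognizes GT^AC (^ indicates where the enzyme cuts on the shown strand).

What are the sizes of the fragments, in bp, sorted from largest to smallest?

The RsaI site (GTAC) starts at position 35.
RsaI cuts after base 2 of each site, so after position 36.
Linear molecule, 1 cut → 2 fragments:
  1–36 → 36 bp
  37–154 → 118 bp
Sorted largest to smallest: 118, 36 bp.

118, 36 bp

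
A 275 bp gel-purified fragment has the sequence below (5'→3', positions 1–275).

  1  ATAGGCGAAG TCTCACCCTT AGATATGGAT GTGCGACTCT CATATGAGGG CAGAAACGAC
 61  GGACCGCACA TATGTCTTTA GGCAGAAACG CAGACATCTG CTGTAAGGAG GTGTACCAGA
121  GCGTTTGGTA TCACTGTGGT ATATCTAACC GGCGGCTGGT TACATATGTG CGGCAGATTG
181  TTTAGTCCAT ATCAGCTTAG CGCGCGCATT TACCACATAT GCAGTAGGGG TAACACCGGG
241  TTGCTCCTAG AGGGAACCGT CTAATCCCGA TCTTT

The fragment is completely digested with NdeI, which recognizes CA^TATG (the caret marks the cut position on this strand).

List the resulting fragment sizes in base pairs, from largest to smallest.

94, 58, 53, 42, 28 bp

NdeI sites (CATATG) start at positions 41, 69, 163, 216.
NdeI cuts after base 2 of each site, so after positions 42, 70, 164, 217.
Linear molecule, 4 cuts → 5 fragments:
  1–42 → 42 bp
  43–70 → 28 bp
  71–164 → 94 bp
  165–217 → 53 bp
  218–275 → 58 bp
Sorted largest to smallest: 94, 58, 53, 42, 28 bp.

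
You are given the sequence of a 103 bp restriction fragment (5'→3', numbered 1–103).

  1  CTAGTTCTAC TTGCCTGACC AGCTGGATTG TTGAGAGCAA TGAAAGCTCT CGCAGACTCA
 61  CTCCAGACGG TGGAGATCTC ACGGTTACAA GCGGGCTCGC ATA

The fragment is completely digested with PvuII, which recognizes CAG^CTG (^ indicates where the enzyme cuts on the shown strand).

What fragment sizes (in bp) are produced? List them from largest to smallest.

81, 22 bp

The PvuII site (CAGCTG) starts at position 20.
PvuII cuts after base 3 of each site, so after position 22.
Linear molecule, 1 cut → 2 fragments:
  1–22 → 22 bp
  23–103 → 81 bp
Sorted largest to smallest: 81, 22 bp.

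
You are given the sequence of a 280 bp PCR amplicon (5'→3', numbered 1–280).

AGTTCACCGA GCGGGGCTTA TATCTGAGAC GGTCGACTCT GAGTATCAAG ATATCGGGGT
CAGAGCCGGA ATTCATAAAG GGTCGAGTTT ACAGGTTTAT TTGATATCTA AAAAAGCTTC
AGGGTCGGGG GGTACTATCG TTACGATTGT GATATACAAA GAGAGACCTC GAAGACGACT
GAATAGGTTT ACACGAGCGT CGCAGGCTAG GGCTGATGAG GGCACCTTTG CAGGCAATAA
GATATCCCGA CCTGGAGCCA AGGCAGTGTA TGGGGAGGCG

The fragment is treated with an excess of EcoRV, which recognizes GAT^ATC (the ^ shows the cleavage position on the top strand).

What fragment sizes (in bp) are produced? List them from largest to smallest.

EcoRV sites (GATATC) start at positions 50, 103, 241.
EcoRV cuts after base 3 of each site, so after positions 52, 105, 243.
Linear molecule, 3 cuts → 4 fragments:
  1–52 → 52 bp
  53–105 → 53 bp
  106–243 → 138 bp
  244–280 → 37 bp
Sorted largest to smallest: 138, 53, 52, 37 bp.

138, 53, 52, 37 bp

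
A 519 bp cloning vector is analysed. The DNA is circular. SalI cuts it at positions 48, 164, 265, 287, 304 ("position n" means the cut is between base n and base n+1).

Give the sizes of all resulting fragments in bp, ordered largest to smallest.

263, 116, 101, 22, 17 bp

Circular molecule, 5 cuts → 5 fragments:
  164 − 48 = 116 bp
  265 − 164 = 101 bp
  287 − 265 = 22 bp
  304 − 287 = 17 bp
  wrap: 519 − 304 + 48 = 263 bp
Sorted largest to smallest: 263, 116, 101, 22, 17 bp.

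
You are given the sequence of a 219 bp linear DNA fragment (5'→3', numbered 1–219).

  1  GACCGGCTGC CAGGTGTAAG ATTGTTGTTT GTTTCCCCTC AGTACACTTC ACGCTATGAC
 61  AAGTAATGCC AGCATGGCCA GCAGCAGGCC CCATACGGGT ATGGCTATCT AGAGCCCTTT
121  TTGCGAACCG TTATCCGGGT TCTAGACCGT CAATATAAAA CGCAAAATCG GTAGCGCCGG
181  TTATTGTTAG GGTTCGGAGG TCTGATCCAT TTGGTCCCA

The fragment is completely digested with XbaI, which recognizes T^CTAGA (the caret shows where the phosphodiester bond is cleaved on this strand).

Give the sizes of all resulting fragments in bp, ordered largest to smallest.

108, 78, 33 bp

XbaI sites (TCTAGA) start at positions 108, 141.
XbaI cuts after the first base of each site, so after positions 108, 141.
Linear molecule, 2 cuts → 3 fragments:
  1–108 → 108 bp
  109–141 → 33 bp
  142–219 → 78 bp
Sorted largest to smallest: 108, 78, 33 bp.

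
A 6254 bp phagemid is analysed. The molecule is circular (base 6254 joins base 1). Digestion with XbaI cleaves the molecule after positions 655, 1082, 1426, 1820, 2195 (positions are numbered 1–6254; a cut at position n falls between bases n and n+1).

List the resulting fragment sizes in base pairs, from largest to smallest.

4714, 427, 394, 375, 344 bp

Circular molecule, 5 cuts → 5 fragments:
  1082 − 655 = 427 bp
  1426 − 1082 = 344 bp
  1820 − 1426 = 394 bp
  2195 − 1820 = 375 bp
  wrap: 6254 − 2195 + 655 = 4714 bp
Sorted largest to smallest: 4714, 427, 394, 375, 344 bp.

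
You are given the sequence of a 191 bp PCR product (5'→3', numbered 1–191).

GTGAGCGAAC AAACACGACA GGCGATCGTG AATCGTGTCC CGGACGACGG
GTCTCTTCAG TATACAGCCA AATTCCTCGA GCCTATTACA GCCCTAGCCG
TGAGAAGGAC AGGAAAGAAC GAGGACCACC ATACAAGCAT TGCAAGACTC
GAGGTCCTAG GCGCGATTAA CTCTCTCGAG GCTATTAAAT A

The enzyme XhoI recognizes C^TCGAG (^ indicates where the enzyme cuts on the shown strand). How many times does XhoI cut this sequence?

3

CTCGAG occurs starting at positions 76, 148, 175.
XhoI cuts at 3 sites.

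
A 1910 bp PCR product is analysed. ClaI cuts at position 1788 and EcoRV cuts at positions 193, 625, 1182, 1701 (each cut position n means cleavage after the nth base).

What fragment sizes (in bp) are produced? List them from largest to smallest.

Combined cut positions (sorted): 193, 625, 1182, 1701, 1788.
Linear molecule, 5 cuts → 6 fragments:
  193 − 0 = 193 bp
  625 − 193 = 432 bp
  1182 − 625 = 557 bp
  1701 − 1182 = 519 bp
  1788 − 1701 = 87 bp
  1910 − 1788 = 122 bp
Sorted largest to smallest: 557, 519, 432, 193, 122, 87 bp.

557, 519, 432, 193, 122, 87 bp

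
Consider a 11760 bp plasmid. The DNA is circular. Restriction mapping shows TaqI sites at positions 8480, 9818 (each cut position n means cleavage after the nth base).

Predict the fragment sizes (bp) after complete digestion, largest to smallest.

Circular molecule, 2 cuts → 2 fragments:
  9818 − 8480 = 1338 bp
  wrap: 11760 − 9818 + 8480 = 10422 bp
Sorted largest to smallest: 10422, 1338 bp.

10422, 1338 bp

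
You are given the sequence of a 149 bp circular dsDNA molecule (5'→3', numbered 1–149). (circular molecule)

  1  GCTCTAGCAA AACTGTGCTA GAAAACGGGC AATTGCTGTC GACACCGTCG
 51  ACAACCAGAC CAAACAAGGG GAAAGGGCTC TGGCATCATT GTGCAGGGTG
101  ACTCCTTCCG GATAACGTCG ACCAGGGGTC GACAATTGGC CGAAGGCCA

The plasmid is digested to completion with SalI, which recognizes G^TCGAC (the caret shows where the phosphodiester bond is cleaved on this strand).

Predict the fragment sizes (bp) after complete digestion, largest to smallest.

SalI sites (GTCGAC) start at positions 38, 47, 117, 128.
SalI cuts after the first base of each site, so after positions 38, 47, 117, 128.
Circular molecule, 4 cuts → 4 fragments:
  39–47 → 9 bp
  48–117 → 70 bp
  118–128 → 11 bp
  129–149 then 1–38 → 21 + 38 = 59 bp
Sorted largest to smallest: 70, 59, 11, 9 bp.

70, 59, 11, 9 bp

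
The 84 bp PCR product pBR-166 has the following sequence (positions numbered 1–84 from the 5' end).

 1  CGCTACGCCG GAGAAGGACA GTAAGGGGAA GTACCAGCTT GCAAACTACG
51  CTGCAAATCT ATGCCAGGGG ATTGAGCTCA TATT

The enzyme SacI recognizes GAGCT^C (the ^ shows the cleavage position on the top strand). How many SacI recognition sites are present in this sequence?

GAGCTC occurs starting at position 74.
SacI cuts at 1 site.

1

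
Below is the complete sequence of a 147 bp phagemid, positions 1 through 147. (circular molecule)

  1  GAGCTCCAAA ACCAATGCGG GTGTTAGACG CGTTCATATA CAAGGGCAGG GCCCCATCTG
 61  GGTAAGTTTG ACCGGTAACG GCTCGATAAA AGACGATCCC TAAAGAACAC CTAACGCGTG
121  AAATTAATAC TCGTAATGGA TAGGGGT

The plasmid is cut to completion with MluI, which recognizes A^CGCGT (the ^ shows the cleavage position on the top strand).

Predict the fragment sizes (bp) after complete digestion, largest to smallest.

86, 61 bp

MluI sites (ACGCGT) start at positions 28, 114.
MluI cuts after the first base of each site, so after positions 28, 114.
Circular molecule, 2 cuts → 2 fragments:
  29–114 → 86 bp
  115–147 then 1–28 → 33 + 28 = 61 bp
Sorted largest to smallest: 86, 61 bp.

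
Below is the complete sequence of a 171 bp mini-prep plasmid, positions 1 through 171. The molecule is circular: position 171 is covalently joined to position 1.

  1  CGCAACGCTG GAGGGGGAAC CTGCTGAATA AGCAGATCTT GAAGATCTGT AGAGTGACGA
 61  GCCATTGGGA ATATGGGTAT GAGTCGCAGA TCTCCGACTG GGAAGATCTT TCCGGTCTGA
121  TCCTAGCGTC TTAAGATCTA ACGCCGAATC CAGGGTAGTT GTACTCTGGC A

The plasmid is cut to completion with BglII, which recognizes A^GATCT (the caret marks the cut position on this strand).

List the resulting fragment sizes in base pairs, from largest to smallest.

71, 45, 30, 16, 9 bp

BglII sites (AGATCT) start at positions 34, 43, 88, 104, 134.
BglII cuts after the first base of each site, so after positions 34, 43, 88, 104, 134.
Circular molecule, 5 cuts → 5 fragments:
  35–43 → 9 bp
  44–88 → 45 bp
  89–104 → 16 bp
  105–134 → 30 bp
  135–171 then 1–34 → 37 + 34 = 71 bp
Sorted largest to smallest: 71, 45, 30, 16, 9 bp.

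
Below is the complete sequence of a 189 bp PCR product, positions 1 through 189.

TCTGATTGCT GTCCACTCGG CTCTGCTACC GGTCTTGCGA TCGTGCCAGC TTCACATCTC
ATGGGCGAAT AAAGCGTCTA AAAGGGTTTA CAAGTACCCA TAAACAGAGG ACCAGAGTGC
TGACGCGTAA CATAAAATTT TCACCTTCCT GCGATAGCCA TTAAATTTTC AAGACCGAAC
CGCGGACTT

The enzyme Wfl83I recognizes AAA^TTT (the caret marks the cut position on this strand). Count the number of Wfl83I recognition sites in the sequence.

2

AAATTT occurs starting at positions 135, 163.
Wfl83I cuts at 2 sites.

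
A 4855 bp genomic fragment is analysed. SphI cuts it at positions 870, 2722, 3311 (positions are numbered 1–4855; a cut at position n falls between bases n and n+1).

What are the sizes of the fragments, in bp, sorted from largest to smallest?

1852, 1544, 870, 589 bp

Linear molecule, 3 cuts → 4 fragments:
  870 − 0 = 870 bp
  2722 − 870 = 1852 bp
  3311 − 2722 = 589 bp
  4855 − 3311 = 1544 bp
Sorted largest to smallest: 1852, 1544, 870, 589 bp.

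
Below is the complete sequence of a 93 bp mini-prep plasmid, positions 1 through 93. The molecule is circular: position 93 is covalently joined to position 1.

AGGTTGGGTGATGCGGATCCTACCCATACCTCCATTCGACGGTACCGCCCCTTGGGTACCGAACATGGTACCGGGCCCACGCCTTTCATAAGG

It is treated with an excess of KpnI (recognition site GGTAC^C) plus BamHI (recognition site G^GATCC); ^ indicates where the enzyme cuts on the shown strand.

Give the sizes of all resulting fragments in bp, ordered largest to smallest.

37, 30, 14, 12 bp

KpnI sites (GGTACC) start at positions 41, 55, 67.
KpnI cuts after base 5 of each site (before the last base), so after positions 45, 59, 71.
The BamHI site (GGATCC) starts at position 15.
BamHI cuts after the first base of each site, so after position 15.
Combined cut positions: 15, 45, 59, 71.
Circular molecule, 4 cuts → 4 fragments:
  16–45 → 30 bp
  46–59 → 14 bp
  60–71 → 12 bp
  72–93 then 1–15 → 22 + 15 = 37 bp
Sorted largest to smallest: 37, 30, 14, 12 bp.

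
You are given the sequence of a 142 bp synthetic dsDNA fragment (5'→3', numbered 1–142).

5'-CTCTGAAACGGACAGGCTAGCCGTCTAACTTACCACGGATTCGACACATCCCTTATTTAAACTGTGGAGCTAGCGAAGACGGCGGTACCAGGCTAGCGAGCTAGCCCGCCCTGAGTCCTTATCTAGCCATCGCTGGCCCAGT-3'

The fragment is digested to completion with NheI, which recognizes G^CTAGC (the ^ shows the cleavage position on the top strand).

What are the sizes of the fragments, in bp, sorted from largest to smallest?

53, 42, 23, 16, 8 bp

NheI sites (GCTAGC) start at positions 16, 69, 92, 100.
NheI cuts after the first base of each site, so after positions 16, 69, 92, 100.
Linear molecule, 4 cuts → 5 fragments:
  1–16 → 16 bp
  17–69 → 53 bp
  70–92 → 23 bp
  93–100 → 8 bp
  101–142 → 42 bp
Sorted largest to smallest: 53, 42, 23, 16, 8 bp.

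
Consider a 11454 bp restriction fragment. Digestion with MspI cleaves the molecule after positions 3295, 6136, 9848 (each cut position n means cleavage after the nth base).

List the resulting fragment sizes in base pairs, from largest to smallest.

Linear molecule, 3 cuts → 4 fragments:
  3295 − 0 = 3295 bp
  6136 − 3295 = 2841 bp
  9848 − 6136 = 3712 bp
  11454 − 9848 = 1606 bp
Sorted largest to smallest: 3712, 3295, 2841, 1606 bp.

3712, 3295, 2841, 1606 bp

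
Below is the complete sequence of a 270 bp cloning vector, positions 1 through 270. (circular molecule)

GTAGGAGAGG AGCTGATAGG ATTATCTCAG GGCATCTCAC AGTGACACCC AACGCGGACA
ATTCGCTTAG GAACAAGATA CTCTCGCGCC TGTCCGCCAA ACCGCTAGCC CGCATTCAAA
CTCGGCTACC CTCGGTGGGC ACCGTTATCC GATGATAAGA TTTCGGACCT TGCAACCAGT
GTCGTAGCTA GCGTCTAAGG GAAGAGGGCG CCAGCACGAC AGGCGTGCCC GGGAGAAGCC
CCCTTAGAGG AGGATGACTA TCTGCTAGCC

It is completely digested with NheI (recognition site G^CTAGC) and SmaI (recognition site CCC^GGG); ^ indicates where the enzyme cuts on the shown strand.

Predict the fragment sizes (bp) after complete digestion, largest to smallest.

NheI sites (GCTAGC) start at positions 104, 187, 264.
NheI cuts after the first base of each site, so after positions 104, 187, 264.
The SmaI site (CCCGGG) starts at position 228.
SmaI cuts after base 3 of each site, so after position 230.
Combined cut positions: 104, 187, 230, 264.
Circular molecule, 4 cuts → 4 fragments:
  105–187 → 83 bp
  188–230 → 43 bp
  231–264 → 34 bp
  265–270 then 1–104 → 6 + 104 = 110 bp
Sorted largest to smallest: 110, 83, 43, 34 bp.

110, 83, 43, 34 bp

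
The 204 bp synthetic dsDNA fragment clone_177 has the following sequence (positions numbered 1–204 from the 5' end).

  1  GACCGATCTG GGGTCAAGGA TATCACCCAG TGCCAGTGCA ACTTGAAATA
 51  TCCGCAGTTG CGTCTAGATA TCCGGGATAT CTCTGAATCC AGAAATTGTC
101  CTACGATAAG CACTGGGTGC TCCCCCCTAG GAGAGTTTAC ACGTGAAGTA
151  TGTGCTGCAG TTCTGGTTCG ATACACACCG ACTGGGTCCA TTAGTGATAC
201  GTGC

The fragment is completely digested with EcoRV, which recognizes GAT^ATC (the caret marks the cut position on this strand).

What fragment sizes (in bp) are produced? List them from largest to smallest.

126, 48, 21, 9 bp

EcoRV sites (GATATC) start at positions 19, 67, 76.
EcoRV cuts after base 3 of each site, so after positions 21, 69, 78.
Linear molecule, 3 cuts → 4 fragments:
  1–21 → 21 bp
  22–69 → 48 bp
  70–78 → 9 bp
  79–204 → 126 bp
Sorted largest to smallest: 126, 48, 21, 9 bp.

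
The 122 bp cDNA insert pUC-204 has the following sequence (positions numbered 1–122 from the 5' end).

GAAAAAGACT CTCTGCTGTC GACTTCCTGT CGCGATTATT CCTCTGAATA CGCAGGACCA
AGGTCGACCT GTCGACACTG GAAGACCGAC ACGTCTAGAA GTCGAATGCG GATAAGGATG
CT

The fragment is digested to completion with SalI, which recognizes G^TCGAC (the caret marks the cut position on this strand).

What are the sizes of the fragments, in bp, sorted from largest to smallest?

51, 45, 18, 8 bp

SalI sites (GTCGAC) start at positions 18, 63, 71.
SalI cuts after the first base of each site, so after positions 18, 63, 71.
Linear molecule, 3 cuts → 4 fragments:
  1–18 → 18 bp
  19–63 → 45 bp
  64–71 → 8 bp
  72–122 → 51 bp
Sorted largest to smallest: 51, 45, 18, 8 bp.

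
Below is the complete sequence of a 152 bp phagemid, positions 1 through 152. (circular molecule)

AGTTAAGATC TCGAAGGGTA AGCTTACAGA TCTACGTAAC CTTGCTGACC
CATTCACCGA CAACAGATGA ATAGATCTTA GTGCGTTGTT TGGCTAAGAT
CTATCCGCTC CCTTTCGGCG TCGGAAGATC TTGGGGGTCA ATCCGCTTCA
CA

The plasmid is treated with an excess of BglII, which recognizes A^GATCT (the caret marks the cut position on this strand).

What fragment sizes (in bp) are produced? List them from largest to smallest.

BglII sites (AGATCT) start at positions 6, 28, 73, 97, 126.
BglII cuts after the first base of each site, so after positions 6, 28, 73, 97, 126.
Circular molecule, 5 cuts → 5 fragments:
  7–28 → 22 bp
  29–73 → 45 bp
  74–97 → 24 bp
  98–126 → 29 bp
  127–152 then 1–6 → 26 + 6 = 32 bp
Sorted largest to smallest: 45, 32, 29, 24, 22 bp.

45, 32, 29, 24, 22 bp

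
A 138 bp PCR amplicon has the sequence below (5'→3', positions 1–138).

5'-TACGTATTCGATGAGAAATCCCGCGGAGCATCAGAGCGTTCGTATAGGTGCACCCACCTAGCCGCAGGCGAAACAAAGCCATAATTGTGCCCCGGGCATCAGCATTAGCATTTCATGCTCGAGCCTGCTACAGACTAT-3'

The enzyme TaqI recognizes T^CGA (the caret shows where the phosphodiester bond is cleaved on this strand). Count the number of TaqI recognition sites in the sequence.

TCGA occurs starting at positions 8, 119.
TaqI cuts at 2 sites.

2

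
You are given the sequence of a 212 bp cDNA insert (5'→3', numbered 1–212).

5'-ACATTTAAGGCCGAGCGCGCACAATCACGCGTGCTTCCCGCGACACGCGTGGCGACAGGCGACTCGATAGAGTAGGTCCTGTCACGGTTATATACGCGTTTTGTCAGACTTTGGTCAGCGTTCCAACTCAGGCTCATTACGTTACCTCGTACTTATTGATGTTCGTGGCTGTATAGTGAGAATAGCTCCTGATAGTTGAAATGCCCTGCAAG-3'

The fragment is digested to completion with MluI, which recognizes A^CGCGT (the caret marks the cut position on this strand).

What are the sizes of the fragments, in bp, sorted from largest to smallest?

118, 49, 27, 18 bp

MluI sites (ACGCGT) start at positions 27, 45, 94.
MluI cuts after the first base of each site, so after positions 27, 45, 94.
Linear molecule, 3 cuts → 4 fragments:
  1–27 → 27 bp
  28–45 → 18 bp
  46–94 → 49 bp
  95–212 → 118 bp
Sorted largest to smallest: 118, 49, 27, 18 bp.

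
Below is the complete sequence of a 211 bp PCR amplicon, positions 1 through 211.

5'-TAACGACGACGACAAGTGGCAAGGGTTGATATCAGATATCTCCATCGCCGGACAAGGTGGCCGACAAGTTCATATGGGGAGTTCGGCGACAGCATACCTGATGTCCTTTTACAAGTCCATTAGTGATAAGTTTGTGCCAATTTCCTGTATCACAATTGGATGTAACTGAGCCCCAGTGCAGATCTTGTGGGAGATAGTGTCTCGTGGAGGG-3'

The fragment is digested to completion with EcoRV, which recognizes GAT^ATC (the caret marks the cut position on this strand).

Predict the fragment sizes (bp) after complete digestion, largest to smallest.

174, 30, 7 bp

EcoRV sites (GATATC) start at positions 28, 35.
EcoRV cuts after base 3 of each site, so after positions 30, 37.
Linear molecule, 2 cuts → 3 fragments:
  1–30 → 30 bp
  31–37 → 7 bp
  38–211 → 174 bp
Sorted largest to smallest: 174, 30, 7 bp.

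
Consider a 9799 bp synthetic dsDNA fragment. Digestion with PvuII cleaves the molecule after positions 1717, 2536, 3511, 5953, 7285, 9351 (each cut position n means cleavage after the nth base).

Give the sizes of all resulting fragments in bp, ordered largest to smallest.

2442, 2066, 1717, 1332, 975, 819, 448 bp

Linear molecule, 6 cuts → 7 fragments:
  1717 − 0 = 1717 bp
  2536 − 1717 = 819 bp
  3511 − 2536 = 975 bp
  5953 − 3511 = 2442 bp
  7285 − 5953 = 1332 bp
  9351 − 7285 = 2066 bp
  9799 − 9351 = 448 bp
Sorted largest to smallest: 2442, 2066, 1717, 1332, 975, 819, 448 bp.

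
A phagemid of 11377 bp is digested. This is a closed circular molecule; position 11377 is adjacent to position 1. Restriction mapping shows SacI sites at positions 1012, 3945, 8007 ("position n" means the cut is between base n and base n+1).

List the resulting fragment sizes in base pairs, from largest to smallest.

4382, 4062, 2933 bp

Circular molecule, 3 cuts → 3 fragments:
  3945 − 1012 = 2933 bp
  8007 − 3945 = 4062 bp
  wrap: 11377 − 8007 + 1012 = 4382 bp
Sorted largest to smallest: 4382, 4062, 2933 bp.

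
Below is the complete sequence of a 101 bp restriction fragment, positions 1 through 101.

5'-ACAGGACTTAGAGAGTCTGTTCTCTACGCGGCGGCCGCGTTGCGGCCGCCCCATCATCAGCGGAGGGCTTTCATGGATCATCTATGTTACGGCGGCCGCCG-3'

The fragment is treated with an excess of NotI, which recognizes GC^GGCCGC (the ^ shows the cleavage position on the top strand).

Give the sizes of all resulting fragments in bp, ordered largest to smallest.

NotI sites (GCGGCCGC) start at positions 31, 42, 92.
NotI cuts after base 2 of each site, so after positions 32, 43, 93.
Linear molecule, 3 cuts → 4 fragments:
  1–32 → 32 bp
  33–43 → 11 bp
  44–93 → 50 bp
  94–101 → 8 bp
Sorted largest to smallest: 50, 32, 11, 8 bp.

50, 32, 11, 8 bp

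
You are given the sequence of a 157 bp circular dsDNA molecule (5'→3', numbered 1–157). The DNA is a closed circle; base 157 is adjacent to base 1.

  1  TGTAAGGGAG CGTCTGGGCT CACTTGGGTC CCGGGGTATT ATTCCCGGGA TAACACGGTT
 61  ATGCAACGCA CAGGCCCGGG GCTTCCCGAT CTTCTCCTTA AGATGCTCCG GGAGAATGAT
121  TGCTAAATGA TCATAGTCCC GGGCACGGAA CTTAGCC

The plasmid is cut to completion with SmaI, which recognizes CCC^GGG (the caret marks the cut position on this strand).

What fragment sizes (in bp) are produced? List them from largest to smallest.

SmaI sites (CCCGGG) start at positions 30, 44, 75, 138.
SmaI cuts after base 3 of each site, so after positions 32, 46, 77, 140.
Circular molecule, 4 cuts → 4 fragments:
  33–46 → 14 bp
  47–77 → 31 bp
  78–140 → 63 bp
  141–157 then 1–32 → 17 + 32 = 49 bp
Sorted largest to smallest: 63, 49, 31, 14 bp.

63, 49, 31, 14 bp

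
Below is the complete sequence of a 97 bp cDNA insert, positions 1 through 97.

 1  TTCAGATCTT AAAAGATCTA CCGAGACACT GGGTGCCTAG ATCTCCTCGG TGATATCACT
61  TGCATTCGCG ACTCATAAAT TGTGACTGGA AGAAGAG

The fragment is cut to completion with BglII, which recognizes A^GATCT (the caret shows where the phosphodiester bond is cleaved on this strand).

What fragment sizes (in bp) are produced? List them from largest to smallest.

BglII sites (AGATCT) start at positions 4, 14, 39.
BglII cuts after the first base of each site, so after positions 4, 14, 39.
Linear molecule, 3 cuts → 4 fragments:
  1–4 → 4 bp
  5–14 → 10 bp
  15–39 → 25 bp
  40–97 → 58 bp
Sorted largest to smallest: 58, 25, 10, 4 bp.

58, 25, 10, 4 bp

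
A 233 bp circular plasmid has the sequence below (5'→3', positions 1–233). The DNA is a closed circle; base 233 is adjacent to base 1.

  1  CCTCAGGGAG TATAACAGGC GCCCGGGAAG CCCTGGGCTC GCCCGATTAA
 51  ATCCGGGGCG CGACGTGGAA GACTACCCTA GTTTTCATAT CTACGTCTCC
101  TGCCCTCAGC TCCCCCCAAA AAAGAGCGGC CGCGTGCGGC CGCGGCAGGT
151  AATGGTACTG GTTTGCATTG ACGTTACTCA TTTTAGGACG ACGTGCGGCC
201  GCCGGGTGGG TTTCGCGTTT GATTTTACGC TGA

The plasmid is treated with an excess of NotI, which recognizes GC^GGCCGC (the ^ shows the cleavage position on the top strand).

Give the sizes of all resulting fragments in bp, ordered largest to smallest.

NotI sites (GCGGCCGC) start at positions 126, 136, 195.
NotI cuts after base 2 of each site, so after positions 127, 137, 196.
Circular molecule, 3 cuts → 3 fragments:
  128–137 → 10 bp
  138–196 → 59 bp
  197–233 then 1–127 → 37 + 127 = 164 bp
Sorted largest to smallest: 164, 59, 10 bp.

164, 59, 10 bp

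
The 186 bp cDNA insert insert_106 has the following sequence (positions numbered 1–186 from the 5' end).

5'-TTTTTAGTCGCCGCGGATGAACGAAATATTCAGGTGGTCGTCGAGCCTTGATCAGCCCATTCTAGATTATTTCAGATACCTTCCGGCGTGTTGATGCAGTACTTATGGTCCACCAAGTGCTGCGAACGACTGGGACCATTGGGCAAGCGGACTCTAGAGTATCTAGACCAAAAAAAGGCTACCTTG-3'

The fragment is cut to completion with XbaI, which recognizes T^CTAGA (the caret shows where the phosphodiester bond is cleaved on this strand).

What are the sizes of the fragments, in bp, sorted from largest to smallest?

92, 61, 24, 9 bp

XbaI sites (TCTAGA) start at positions 61, 153, 162.
XbaI cuts after the first base of each site, so after positions 61, 153, 162.
Linear molecule, 3 cuts → 4 fragments:
  1–61 → 61 bp
  62–153 → 92 bp
  154–162 → 9 bp
  163–186 → 24 bp
Sorted largest to smallest: 92, 61, 24, 9 bp.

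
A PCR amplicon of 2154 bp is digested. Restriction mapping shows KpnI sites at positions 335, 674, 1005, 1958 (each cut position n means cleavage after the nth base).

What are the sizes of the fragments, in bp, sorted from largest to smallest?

953, 339, 335, 331, 196 bp

Linear molecule, 4 cuts → 5 fragments:
  335 − 0 = 335 bp
  674 − 335 = 339 bp
  1005 − 674 = 331 bp
  1958 − 1005 = 953 bp
  2154 − 1958 = 196 bp
Sorted largest to smallest: 953, 339, 335, 331, 196 bp.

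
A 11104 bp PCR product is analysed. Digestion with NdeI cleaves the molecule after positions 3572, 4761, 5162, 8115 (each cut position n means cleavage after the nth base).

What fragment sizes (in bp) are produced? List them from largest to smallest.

3572, 2989, 2953, 1189, 401 bp

Linear molecule, 4 cuts → 5 fragments:
  3572 − 0 = 3572 bp
  4761 − 3572 = 1189 bp
  5162 − 4761 = 401 bp
  8115 − 5162 = 2953 bp
  11104 − 8115 = 2989 bp
Sorted largest to smallest: 3572, 2989, 2953, 1189, 401 bp.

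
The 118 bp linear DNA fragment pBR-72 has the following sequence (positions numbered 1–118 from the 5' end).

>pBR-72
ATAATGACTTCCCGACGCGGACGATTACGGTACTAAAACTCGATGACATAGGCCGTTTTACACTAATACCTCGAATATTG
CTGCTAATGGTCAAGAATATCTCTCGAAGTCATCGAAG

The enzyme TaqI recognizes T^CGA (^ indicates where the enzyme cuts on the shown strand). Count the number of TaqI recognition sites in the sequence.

TCGA occurs starting at positions 40, 71, 104, 113.
TaqI cuts at 4 sites.

4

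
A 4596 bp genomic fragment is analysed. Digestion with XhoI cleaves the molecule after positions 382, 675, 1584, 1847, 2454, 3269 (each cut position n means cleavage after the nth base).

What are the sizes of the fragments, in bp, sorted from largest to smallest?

Linear molecule, 6 cuts → 7 fragments:
  382 − 0 = 382 bp
  675 − 382 = 293 bp
  1584 − 675 = 909 bp
  1847 − 1584 = 263 bp
  2454 − 1847 = 607 bp
  3269 − 2454 = 815 bp
  4596 − 3269 = 1327 bp
Sorted largest to smallest: 1327, 909, 815, 607, 382, 293, 263 bp.

1327, 909, 815, 607, 382, 293, 263 bp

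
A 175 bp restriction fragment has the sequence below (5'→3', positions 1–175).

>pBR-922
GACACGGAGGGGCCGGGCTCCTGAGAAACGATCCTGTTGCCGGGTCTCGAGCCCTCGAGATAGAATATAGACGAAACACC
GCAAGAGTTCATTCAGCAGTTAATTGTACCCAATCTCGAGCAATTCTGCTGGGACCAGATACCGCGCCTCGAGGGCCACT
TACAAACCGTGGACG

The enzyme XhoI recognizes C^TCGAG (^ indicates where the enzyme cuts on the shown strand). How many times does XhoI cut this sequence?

CTCGAG occurs starting at positions 46, 54, 115, 148.
XhoI cuts at 4 sites.

4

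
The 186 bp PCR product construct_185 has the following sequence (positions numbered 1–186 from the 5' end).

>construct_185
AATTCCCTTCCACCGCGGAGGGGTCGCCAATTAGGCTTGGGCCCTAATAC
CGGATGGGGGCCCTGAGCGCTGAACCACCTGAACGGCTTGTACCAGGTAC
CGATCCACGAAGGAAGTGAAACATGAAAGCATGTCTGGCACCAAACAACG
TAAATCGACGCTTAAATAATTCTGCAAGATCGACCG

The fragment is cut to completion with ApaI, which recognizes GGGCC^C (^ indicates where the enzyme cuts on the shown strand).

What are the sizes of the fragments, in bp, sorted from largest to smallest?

ApaI sites (GGGCCC) start at positions 39, 58.
ApaI cuts after base 5 of each site (before the last base), so after positions 43, 62.
Linear molecule, 2 cuts → 3 fragments:
  1–43 → 43 bp
  44–62 → 19 bp
  63–186 → 124 bp
Sorted largest to smallest: 124, 43, 19 bp.

124, 43, 19 bp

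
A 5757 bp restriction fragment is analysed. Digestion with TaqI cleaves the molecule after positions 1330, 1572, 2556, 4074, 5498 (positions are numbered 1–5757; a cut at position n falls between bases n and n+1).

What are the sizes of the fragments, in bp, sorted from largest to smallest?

1518, 1424, 1330, 984, 259, 242 bp

Linear molecule, 5 cuts → 6 fragments:
  1330 − 0 = 1330 bp
  1572 − 1330 = 242 bp
  2556 − 1572 = 984 bp
  4074 − 2556 = 1518 bp
  5498 − 4074 = 1424 bp
  5757 − 5498 = 259 bp
Sorted largest to smallest: 1518, 1424, 1330, 984, 259, 242 bp.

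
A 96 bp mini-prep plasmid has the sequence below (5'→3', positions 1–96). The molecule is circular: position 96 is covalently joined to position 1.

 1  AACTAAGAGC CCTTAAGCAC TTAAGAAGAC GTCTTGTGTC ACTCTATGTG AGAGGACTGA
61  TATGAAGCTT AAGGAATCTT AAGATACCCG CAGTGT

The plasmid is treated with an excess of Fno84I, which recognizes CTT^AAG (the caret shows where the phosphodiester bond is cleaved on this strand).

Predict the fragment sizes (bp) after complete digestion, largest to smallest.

48, 30, 10, 8 bp

Fno84I sites (CTTAAG) start at positions 12, 20, 68, 78.
Fno84I cuts after base 3 of each site, so after positions 14, 22, 70, 80.
Circular molecule, 4 cuts → 4 fragments:
  15–22 → 8 bp
  23–70 → 48 bp
  71–80 → 10 bp
  81–96 then 1–14 → 16 + 14 = 30 bp
Sorted largest to smallest: 48, 30, 10, 8 bp.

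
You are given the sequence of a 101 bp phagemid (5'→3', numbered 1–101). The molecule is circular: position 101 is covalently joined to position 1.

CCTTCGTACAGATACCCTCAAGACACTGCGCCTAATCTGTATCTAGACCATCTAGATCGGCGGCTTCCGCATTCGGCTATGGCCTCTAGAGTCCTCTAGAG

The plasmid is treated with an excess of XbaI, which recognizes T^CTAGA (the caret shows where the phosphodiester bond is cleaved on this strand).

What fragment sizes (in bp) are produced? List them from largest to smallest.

48, 34, 10, 9 bp

XbaI sites (TCTAGA) start at positions 42, 51, 85, 95.
XbaI cuts after the first base of each site, so after positions 42, 51, 85, 95.
Circular molecule, 4 cuts → 4 fragments:
  43–51 → 9 bp
  52–85 → 34 bp
  86–95 → 10 bp
  96–101 then 1–42 → 6 + 42 = 48 bp
Sorted largest to smallest: 48, 34, 10, 9 bp.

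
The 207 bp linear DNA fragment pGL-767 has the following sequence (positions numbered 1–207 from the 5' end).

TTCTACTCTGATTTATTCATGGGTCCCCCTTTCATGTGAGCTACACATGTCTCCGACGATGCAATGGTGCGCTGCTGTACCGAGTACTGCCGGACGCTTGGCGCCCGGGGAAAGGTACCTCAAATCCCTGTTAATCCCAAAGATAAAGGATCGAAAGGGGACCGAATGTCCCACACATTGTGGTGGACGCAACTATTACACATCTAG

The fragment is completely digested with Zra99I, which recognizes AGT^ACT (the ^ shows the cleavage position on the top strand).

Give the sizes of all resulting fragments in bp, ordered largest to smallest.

122, 85 bp

The Zra99I site (AGTACT) starts at position 83.
Zra99I cuts after base 3 of each site, so after position 85.
Linear molecule, 1 cut → 2 fragments:
  1–85 → 85 bp
  86–207 → 122 bp
Sorted largest to smallest: 122, 85 bp.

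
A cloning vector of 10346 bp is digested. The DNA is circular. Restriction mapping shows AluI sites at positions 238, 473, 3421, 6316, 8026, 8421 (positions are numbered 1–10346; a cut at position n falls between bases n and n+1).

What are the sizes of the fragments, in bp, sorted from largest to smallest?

2948, 2895, 2163, 1710, 395, 235 bp

Circular molecule, 6 cuts → 6 fragments:
  473 − 238 = 235 bp
  3421 − 473 = 2948 bp
  6316 − 3421 = 2895 bp
  8026 − 6316 = 1710 bp
  8421 − 8026 = 395 bp
  wrap: 10346 − 8421 + 238 = 2163 bp
Sorted largest to smallest: 2948, 2895, 2163, 1710, 395, 235 bp.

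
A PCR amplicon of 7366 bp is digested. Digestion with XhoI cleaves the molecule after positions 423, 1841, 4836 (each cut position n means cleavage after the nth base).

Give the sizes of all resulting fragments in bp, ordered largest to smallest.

Linear molecule, 3 cuts → 4 fragments:
  423 − 0 = 423 bp
  1841 − 423 = 1418 bp
  4836 − 1841 = 2995 bp
  7366 − 4836 = 2530 bp
Sorted largest to smallest: 2995, 2530, 1418, 423 bp.

2995, 2530, 1418, 423 bp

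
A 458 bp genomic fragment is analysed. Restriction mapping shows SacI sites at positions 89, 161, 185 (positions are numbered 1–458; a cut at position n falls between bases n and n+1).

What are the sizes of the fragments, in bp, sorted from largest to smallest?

273, 89, 72, 24 bp

Linear molecule, 3 cuts → 4 fragments:
  89 − 0 = 89 bp
  161 − 89 = 72 bp
  185 − 161 = 24 bp
  458 − 185 = 273 bp
Sorted largest to smallest: 273, 89, 72, 24 bp.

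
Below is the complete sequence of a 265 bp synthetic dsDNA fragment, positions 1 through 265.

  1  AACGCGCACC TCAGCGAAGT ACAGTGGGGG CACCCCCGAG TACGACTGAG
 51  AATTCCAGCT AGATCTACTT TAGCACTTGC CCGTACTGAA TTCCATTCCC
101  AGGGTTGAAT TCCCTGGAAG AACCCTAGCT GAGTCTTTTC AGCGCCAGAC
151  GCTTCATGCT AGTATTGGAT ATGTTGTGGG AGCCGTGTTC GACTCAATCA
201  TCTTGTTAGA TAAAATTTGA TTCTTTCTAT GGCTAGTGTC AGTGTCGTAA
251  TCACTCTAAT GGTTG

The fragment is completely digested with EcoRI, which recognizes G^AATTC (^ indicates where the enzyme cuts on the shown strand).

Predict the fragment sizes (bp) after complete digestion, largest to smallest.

EcoRI sites (GAATTC) start at positions 50, 88, 107.
EcoRI cuts after the first base of each site, so after positions 50, 88, 107.
Linear molecule, 3 cuts → 4 fragments:
  1–50 → 50 bp
  51–88 → 38 bp
  89–107 → 19 bp
  108–265 → 158 bp
Sorted largest to smallest: 158, 50, 38, 19 bp.

158, 50, 38, 19 bp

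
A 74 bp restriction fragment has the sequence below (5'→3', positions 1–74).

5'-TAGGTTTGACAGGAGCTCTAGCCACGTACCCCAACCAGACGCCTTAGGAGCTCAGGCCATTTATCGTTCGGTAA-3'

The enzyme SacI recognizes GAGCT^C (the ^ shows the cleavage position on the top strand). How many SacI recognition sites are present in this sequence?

2

GAGCTC occurs starting at positions 13, 48.
SacI cuts at 2 sites.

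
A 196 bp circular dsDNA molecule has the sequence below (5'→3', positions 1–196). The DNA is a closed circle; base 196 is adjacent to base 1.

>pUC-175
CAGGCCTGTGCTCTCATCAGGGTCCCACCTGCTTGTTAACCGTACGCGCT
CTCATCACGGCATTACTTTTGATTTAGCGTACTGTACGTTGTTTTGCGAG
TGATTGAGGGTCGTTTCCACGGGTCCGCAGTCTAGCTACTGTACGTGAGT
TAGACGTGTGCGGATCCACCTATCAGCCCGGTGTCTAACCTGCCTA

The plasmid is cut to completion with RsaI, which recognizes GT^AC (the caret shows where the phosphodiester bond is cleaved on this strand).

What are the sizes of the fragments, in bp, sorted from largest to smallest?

97, 57, 37, 5 bp

RsaI sites (GTAC) start at positions 42, 79, 84, 141.
RsaI cuts after base 2 of each site, so after positions 43, 80, 85, 142.
Circular molecule, 4 cuts → 4 fragments:
  44–80 → 37 bp
  81–85 → 5 bp
  86–142 → 57 bp
  143–196 then 1–43 → 54 + 43 = 97 bp
Sorted largest to smallest: 97, 57, 37, 5 bp.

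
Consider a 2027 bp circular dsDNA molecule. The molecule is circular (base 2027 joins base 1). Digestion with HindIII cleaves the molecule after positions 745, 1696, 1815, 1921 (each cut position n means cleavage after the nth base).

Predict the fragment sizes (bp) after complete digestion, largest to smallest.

Circular molecule, 4 cuts → 4 fragments:
  1696 − 745 = 951 bp
  1815 − 1696 = 119 bp
  1921 − 1815 = 106 bp
  wrap: 2027 − 1921 + 745 = 851 bp
Sorted largest to smallest: 951, 851, 119, 106 bp.

951, 851, 119, 106 bp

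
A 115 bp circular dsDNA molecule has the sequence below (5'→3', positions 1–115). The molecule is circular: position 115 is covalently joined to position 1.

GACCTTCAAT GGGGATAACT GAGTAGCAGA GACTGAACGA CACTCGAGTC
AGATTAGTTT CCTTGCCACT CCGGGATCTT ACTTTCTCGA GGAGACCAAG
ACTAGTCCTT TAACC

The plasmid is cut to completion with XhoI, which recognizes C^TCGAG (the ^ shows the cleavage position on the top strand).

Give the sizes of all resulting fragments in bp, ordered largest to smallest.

XhoI sites (CTCGAG) start at positions 43, 86.
XhoI cuts after the first base of each site, so after positions 43, 86.
Circular molecule, 2 cuts → 2 fragments:
  44–86 → 43 bp
  87–115 then 1–43 → 29 + 43 = 72 bp
Sorted largest to smallest: 72, 43 bp.

72, 43 bp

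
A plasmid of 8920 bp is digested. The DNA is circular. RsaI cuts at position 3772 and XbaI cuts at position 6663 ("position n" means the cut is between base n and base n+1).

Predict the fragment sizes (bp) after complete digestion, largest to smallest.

Combined cut positions (sorted): 3772, 6663.
Circular molecule, 2 cuts → 2 fragments:
  6663 − 3772 = 2891 bp
  wrap: 8920 − 6663 + 3772 = 6029 bp
Sorted largest to smallest: 6029, 2891 bp.

6029, 2891 bp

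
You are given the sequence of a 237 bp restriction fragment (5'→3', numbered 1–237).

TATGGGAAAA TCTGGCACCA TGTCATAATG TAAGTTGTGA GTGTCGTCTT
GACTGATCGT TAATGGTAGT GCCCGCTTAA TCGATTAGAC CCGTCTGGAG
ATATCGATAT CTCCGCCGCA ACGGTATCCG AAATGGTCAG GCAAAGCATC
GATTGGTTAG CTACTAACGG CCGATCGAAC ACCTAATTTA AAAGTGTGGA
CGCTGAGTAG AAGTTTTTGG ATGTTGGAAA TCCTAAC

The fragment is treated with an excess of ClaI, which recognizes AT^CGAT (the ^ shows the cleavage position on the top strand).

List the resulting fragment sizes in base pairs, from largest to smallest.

88, 81, 45, 23 bp

ClaI sites (ATCGAT) start at positions 80, 103, 148.
ClaI cuts after base 2 of each site, so after positions 81, 104, 149.
Linear molecule, 3 cuts → 4 fragments:
  1–81 → 81 bp
  82–104 → 23 bp
  105–149 → 45 bp
  150–237 → 88 bp
Sorted largest to smallest: 88, 81, 45, 23 bp.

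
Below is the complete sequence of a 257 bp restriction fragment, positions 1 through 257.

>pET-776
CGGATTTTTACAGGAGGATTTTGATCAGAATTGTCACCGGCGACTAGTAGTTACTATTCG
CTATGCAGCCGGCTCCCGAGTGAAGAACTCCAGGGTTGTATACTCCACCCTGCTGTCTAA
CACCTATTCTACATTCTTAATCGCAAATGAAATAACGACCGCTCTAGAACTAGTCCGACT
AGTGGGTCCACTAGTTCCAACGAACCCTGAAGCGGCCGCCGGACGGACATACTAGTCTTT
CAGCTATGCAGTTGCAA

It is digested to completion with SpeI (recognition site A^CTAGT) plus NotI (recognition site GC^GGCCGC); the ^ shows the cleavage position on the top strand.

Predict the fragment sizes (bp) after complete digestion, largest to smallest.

126, 43, 26, 23, 18, 12, 9 bp

SpeI sites (ACTAGT) start at positions 43, 169, 178, 190, 231.
SpeI cuts after the first base of each site, so after positions 43, 169, 178, 190, 231.
The NotI site (GCGGCCGC) starts at position 212.
NotI cuts after base 2 of each site, so after position 213.
Combined cut positions: 43, 169, 178, 190, 213, 231.
Linear molecule, 6 cuts → 7 fragments:
  1–43 → 43 bp
  44–169 → 126 bp
  170–178 → 9 bp
  179–190 → 12 bp
  191–213 → 23 bp
  214–231 → 18 bp
  232–257 → 26 bp
Sorted largest to smallest: 126, 43, 26, 23, 18, 12, 9 bp.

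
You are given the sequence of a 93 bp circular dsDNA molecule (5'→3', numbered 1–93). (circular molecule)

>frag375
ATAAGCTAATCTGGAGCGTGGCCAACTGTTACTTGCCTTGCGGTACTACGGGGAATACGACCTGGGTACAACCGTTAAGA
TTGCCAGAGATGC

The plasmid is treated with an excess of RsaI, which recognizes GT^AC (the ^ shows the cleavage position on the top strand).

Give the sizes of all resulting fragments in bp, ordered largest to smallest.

RsaI sites (GTAC) start at positions 43, 66.
RsaI cuts after base 2 of each site, so after positions 44, 67.
Circular molecule, 2 cuts → 2 fragments:
  45–67 → 23 bp
  68–93 then 1–44 → 26 + 44 = 70 bp
Sorted largest to smallest: 70, 23 bp.

70, 23 bp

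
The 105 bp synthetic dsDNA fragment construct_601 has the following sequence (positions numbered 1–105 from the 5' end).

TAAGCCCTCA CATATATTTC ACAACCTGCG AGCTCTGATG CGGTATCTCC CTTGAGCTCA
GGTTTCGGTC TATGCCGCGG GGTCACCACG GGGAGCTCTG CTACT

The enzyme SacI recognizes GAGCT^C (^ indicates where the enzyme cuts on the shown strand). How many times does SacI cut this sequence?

GAGCTC occurs starting at positions 30, 54, 93.
SacI cuts at 3 sites.

3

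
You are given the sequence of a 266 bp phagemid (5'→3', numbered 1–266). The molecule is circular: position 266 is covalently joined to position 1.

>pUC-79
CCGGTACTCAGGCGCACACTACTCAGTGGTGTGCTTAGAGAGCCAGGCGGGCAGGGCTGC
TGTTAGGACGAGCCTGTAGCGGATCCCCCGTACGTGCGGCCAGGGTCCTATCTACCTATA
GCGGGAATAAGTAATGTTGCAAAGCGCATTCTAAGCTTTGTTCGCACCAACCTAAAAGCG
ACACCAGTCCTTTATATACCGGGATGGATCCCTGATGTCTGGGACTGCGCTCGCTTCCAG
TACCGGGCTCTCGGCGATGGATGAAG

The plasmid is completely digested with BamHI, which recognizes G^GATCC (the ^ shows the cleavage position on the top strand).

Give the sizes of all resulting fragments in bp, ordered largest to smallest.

141, 125 bp

BamHI sites (GGATCC) start at positions 81, 206.
BamHI cuts after the first base of each site, so after positions 81, 206.
Circular molecule, 2 cuts → 2 fragments:
  82–206 → 125 bp
  207–266 then 1–81 → 60 + 81 = 141 bp
Sorted largest to smallest: 141, 125 bp.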